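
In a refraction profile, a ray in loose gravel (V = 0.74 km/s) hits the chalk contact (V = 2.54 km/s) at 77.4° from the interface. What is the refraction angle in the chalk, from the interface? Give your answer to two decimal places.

41.52°

Convert to the normal: θ₁ = 90° − 77.4° = 12.6°.
sin θ₁/V₁ = sin θ₂/V₂ ⇒ sin θ₂ = 2.54·sin 12.6°/0.74 = 2.54·0.2181/0.74 = 0.7488.
θ₂ = arcsin 0.7488 = 48.48° from the normal.
From the interface: 90° − 48.48° = 41.52°.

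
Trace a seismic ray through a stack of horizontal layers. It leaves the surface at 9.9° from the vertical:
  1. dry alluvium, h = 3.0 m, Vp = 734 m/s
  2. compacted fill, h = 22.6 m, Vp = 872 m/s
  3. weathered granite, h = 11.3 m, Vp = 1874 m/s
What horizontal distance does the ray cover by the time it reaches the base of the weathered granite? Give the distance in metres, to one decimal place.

Apply Snell's law at each interface; in layer i the horizontal offset is hᵢ·tan θᵢ.
Layer 1: θ = 9.90°; offset = 3.0·tan 9.90° = 0.524 m.
Layer 2: sin θ = 872·sin 9.9°/734 = 0.2043, θ = 11.79°; offset = 22.6·tan 11.79° = 4.716 m.
Layer 3: sin θ = 1874·sin 9.9°/734 = 0.4390, θ = 26.04°; offset = 11.3·tan 26.04° = 5.521 m.
Summing the layer offsets gives 10.760 m.

10.8 m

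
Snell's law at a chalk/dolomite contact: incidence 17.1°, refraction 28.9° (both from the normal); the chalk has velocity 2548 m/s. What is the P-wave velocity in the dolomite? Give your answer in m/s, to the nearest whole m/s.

4188 m/s

Snell's law: sin 17.1°/V₁ = sin 28.9°/V₂.
V₂ = V₁·sin 28.9°/sin 17.1° = 2548 × 1.6436 = 4187.87 m/s.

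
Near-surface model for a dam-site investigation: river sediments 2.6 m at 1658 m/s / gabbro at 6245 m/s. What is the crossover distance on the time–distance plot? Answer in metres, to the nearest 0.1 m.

θ_c = arcsin(1658/6245) = 15.40°, so cos θ_c = 0.9641 and tᵢ = 2h cos θ_c/V₁ = 0.0030 s.
At crossover x/V₁ = x/V₂ + tᵢ ⇒ x = tᵢ/(1/V₁ − 1/V₂) = 0.00302/(6.0314e-04 − 1.6013e-04) = 6.83 m.

6.8 m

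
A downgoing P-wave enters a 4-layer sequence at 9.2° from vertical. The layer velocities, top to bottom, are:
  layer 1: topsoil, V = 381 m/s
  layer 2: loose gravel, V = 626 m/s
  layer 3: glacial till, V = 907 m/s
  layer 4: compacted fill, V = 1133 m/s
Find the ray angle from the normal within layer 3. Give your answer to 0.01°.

22.37°

Snell's law across each interface conserves sin θ / V, so sin θ_3 = V_3·sin θ₁/V₁.
sin θ_3 = 907 × sin 9.2° / 381 = 0.3806.
θ_3 = 22.37° from the vertical.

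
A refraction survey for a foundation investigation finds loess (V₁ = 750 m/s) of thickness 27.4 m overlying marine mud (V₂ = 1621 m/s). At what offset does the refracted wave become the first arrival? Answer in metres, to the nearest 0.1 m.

x_cross = 2h·√((V₂+V₁)/(V₂−V₁)).
(V₂+V₁)/(V₂−V₁) = (1621+750)/(1621−750) = 2.7222; √ = 1.6499.
x_cross = 2·27.4·1.6499 = 90.41 m.

90.4 m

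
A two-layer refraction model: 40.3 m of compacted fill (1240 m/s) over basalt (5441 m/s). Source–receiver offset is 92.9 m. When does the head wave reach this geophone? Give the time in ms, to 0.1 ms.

θ_c = arcsin(V₁/V₂) = arcsin(1240/5441) = 13.17°, cos θ_c = 0.9737.
Intercept time tᵢ = 2h cos θ_c / V₁ = 2·40.3·0.9737/1240 = 0.06329 s.
t = x/V₂ + tᵢ = 92.9/5441 + 0.06329 = 0.08036 s.

80.4 ms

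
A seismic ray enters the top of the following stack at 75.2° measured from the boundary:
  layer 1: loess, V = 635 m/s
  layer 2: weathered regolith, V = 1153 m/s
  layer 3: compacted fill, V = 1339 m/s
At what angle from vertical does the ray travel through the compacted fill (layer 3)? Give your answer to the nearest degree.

33°

From the normal: θ₁ = 90° − 75.2° = 14.8°.
Ray parameter p = sin 14.8° / 635 = 4.0228e-04 s/m.
sin θ_3 = p·V_3 = 4.0228e-04 × 1339 = 0.5386.
θ_3 = 32.59° from the vertical.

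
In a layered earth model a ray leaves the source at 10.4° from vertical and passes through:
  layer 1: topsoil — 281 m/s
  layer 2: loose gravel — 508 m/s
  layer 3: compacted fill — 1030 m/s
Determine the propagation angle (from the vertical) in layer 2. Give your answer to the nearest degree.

19°

Ray parameter p = sin 10.4° / 281 = 6.4242e-04 s/m.
sin θ_2 = p·V_2 = 6.4242e-04 × 508 = 0.3263.
θ_2 = arcsin 0.3263 = 19.05°.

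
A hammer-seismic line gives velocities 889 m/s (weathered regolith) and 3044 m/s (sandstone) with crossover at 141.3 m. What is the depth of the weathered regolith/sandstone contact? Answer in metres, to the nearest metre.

52 m

x_cross = 2h·√((V₂+V₁)/(V₂−V₁)) → h = x_cross / (2·√((V₂+V₁)/(V₂−V₁))).
√((V₂+V₁)/(V₂−V₁)) = √((3044+889)/(3044−889)) = 1.3509.
h = 141.3 / (2·1.3509) = 52.30 m.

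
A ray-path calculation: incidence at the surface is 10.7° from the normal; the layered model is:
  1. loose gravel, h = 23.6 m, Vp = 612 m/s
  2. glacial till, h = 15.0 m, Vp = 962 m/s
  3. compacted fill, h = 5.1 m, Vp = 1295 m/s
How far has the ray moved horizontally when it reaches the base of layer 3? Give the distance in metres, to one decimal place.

Ray parameter p = sin 10.7° / 612 m/s = 3.0338e-04 s/m.
Layer 1: θ = 10.70°; offset = 23.6·tan 10.70° = 4.459 m.
Layer 2: sin θ = p·962 = 0.2918 → θ = 16.97°; offset = 15.0·tan 16.97° = 4.577 m.
Layer 3: sin θ = p·1295 = 0.3929 → θ = 23.13°; offset = 5.1·tan 23.13° = 2.179 m.
Summing the layer offsets gives 11.215 m.

11.2 m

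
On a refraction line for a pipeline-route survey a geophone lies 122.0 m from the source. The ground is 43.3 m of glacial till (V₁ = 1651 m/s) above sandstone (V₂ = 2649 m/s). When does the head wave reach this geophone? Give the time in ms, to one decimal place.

t = x/V₂ + 2h·√(V₂²−V₁²)/(V₁V₂).
√(V₂²−V₁²) = √(2649²−1651²) = 2071.6 m/s; delay term = 2·43.3·2071.6/(1651·2649) = 0.04102 s.
t = 122.0/2649 + 0.04102 = 0.08707 s.

87.1 ms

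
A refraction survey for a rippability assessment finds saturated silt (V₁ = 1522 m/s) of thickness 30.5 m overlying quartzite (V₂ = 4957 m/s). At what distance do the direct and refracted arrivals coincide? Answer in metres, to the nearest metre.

θ_c = arcsin(1522/4957) = 17.88°, so cos θ_c = 0.9517 and tᵢ = 2h cos θ_c/V₁ = 0.0381 s.
At crossover x/V₁ = x/V₂ + tᵢ ⇒ x = tᵢ/(1/V₁ − 1/V₂) = 0.03814/(6.5703e-04 − 2.0173e-04) = 83.78 m.

84 m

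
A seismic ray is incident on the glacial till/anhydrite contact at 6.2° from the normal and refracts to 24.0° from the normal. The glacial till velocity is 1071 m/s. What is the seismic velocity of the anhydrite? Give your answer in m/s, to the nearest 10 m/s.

4030 m/s

Snell's law: sin 6.2°/V₁ = sin 24.0°/V₂.
V₂ = V₁·sin 24.0°/sin 6.2° = 1071 × 3.7661 = 4033.50 m/s.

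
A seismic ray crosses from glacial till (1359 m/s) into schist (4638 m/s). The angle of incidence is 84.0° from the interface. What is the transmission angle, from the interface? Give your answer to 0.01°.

69.10°

Angle from the normal: 90° − 84.0° = 6.0°.
Snell's law: sin θ₂ = (V₂/V₁)·sin θ₁ = (4638/1359)·sin 6.0° = 0.3567.
θ₂ = arcsin 0.3567 = 20.90° from the normal.
From the interface: 90° − 20.90° = 69.10°.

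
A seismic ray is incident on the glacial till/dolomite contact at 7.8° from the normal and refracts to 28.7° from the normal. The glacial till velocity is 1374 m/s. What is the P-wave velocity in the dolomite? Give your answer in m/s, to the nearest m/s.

Snell's law: sin 7.8°/V₁ = sin 28.7°/V₂.
V₂ = V₁·sin 28.7°/sin 7.8° = 1374 × 3.5385 = 4861.84 m/s.

4862 m/s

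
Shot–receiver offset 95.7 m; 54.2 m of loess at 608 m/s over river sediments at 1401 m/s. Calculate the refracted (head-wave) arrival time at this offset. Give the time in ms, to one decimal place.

t = x/V₂ + 2h·√(V₂²−V₁²)/(V₁V₂).
√(V₂²−V₁²) = √(1401²−608²) = 1262.2 m/s; delay term = 2·54.2·1262.2/(608·1401) = 0.16063 s.
t = 95.7/1401 + 0.16063 = 0.22893 s.

228.9 ms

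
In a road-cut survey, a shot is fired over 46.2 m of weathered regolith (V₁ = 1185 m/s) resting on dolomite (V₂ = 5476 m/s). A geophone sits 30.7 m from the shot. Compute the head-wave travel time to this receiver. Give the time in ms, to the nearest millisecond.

82 ms

θ_c = arcsin(V₁/V₂) = arcsin(1185/5476) = 12.50°, cos θ_c = 0.9763.
Intercept time tᵢ = 2h cos θ_c / V₁ = 2·46.2·0.9763/1185 = 0.07613 s.
t = x/V₂ + tᵢ = 30.7/5476 + 0.07613 = 0.08173 s.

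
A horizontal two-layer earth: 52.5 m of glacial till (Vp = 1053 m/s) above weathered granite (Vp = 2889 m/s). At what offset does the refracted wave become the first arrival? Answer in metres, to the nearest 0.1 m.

θ_c = arcsin(1053/2889) = 21.38°, so cos θ_c = 0.9312 and tᵢ = 2h cos θ_c/V₁ = 0.0929 s.
At crossover x/V₁ = x/V₂ + tᵢ ⇒ x = tᵢ/(1/V₁ − 1/V₂) = 0.09286/(9.4967e-04 − 3.4614e-04) = 153.85 m.

153.9 m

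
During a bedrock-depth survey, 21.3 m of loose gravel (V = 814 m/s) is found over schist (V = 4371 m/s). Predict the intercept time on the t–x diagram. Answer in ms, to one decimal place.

θ_c = arcsin(V₁/V₂) = arcsin(814/4371) = 10.73°; cos θ_c = 0.9825.
tᵢ = 2h·cos θ_c / V₁ = 2·21.3·0.9825 / 814 = 0.05142 s.

51.4 ms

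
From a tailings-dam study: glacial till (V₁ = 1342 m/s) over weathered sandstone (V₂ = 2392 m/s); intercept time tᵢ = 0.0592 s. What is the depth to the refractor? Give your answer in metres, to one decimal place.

h = tᵢ·V₁·V₂ / (2·√(V₂²−V₁²)).
√(V₂²−V₁²) = √(2392² − 1342²) = 1980.1 m/s.
h = 0.0592 s × 1342 × 2392 / (2 × 1980.1) = 47.99 m.

48.0 m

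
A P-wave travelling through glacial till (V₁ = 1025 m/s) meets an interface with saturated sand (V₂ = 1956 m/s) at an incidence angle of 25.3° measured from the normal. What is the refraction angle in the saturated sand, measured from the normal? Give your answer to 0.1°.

sin θ₁/V₁ = sin θ₂/V₂ ⇒ sin θ₂ = 1956·sin 25.3°/1025 = 1956·0.4274/1025 = 0.8155.
θ₂ = arcsin 0.8155 = 54.64° from the normal.

54.6°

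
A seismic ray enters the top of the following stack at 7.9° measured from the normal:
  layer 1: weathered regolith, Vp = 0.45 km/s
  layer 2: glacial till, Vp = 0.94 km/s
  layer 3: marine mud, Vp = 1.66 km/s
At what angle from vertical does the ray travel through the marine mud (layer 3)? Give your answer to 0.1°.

30.5°

Ray parameter p = sin 7.9° / 0.45 = 3.0543e-01 s/km.
sin θ_3 = p·V_3 = 3.0543e-01 × 1.66 = 0.5070.
θ_3 = arcsin 0.5070 = 30.47°.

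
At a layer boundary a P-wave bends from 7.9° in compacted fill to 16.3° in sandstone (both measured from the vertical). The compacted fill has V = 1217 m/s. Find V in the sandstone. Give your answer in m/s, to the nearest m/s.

2485 m/s

sin 7.9° = 0.1374; sin 16.3° = 0.2807.
V₂ = V₁·(sin θ₂/sin θ₁) = 1217·(0.2807/0.1374) = 2485.16 m/s.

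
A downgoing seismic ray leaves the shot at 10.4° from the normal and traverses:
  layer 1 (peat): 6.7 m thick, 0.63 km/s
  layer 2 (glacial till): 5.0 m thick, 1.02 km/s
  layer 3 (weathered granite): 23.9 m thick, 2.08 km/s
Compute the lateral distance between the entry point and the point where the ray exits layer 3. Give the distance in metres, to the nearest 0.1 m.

20.5 m

Apply Snell's law at each interface; in layer i the horizontal offset is hᵢ·tan θᵢ.
Layer 1: θ = 10.40°; offset = 6.7·tan 10.40° = 1.230 m.
Layer 2: sin θ = 1.02·sin 10.4°/0.63 = 0.2923, θ = 16.99°; offset = 5.0·tan 16.99° = 1.528 m.
Layer 3: sin θ = 2.08·sin 10.4°/0.63 = 0.5960, θ = 36.58°; offset = 23.9·tan 36.58° = 17.739 m.
Σ offsets = 20.497 m.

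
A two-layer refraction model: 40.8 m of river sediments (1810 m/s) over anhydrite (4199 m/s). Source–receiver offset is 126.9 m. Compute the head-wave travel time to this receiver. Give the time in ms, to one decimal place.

t = x/V₂ + 2h·√(V₂²−V₁²)/(V₁V₂).
√(V₂²−V₁²) = √(4199²−1810²) = 3788.9 m/s; delay term = 2·40.8·3788.9/(1810·4199) = 0.04068 s.
t = 126.9/4199 + 0.04068 = 0.07090 s.

70.9 ms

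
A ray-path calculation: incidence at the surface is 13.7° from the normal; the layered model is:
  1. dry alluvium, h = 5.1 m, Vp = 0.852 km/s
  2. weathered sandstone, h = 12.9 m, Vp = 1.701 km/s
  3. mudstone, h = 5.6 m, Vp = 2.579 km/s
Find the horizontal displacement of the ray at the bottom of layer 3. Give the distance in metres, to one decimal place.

Ray parameter p = sin 13.7° / 0.852 km/s = 2.7798e-01 s/km.
Layer 1: θ = 13.70°; offset = 5.1·tan 13.70° = 1.243 m.
Layer 2: sin θ = p·1.701 = 0.4728 → θ = 28.22°; offset = 12.9·tan 28.22° = 6.922 m.
Layer 3: sin θ = p·2.579 = 0.7169 → θ = 45.80°; offset = 5.6·tan 45.80° = 5.759 m.
Total horizontal offset = 13.924 m.

13.9 m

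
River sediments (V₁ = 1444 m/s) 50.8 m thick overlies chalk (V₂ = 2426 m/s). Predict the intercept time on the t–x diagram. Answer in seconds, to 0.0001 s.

θ_c = arcsin(V₁/V₂) = arcsin(1444/2426) = 36.53°; cos θ_c = 0.8036.
tᵢ = 2h·cos θ_c / V₁ = 2·50.8·0.8036 / 1444 = 0.05654 s.

0.0565 s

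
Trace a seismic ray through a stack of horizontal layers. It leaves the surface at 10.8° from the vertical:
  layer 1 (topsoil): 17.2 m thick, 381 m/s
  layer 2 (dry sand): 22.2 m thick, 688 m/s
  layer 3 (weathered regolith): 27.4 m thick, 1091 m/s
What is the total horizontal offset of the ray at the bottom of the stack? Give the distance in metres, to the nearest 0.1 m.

Apply Snell's law at each interface; in layer i the horizontal offset is hᵢ·tan θᵢ.
Layer 1: θ = 10.80°; offset = 17.2·tan 10.80° = 3.281 m.
Layer 2: sin θ = 688·sin 10.8°/381 = 0.3384, θ = 19.78°; offset = 22.2·tan 19.78° = 7.983 m.
Layer 3: sin θ = 1091·sin 10.8°/381 = 0.5366, θ = 32.45°; offset = 27.4·tan 32.45° = 17.422 m.
Summing the layer offsets gives 28.686 m.

28.7 m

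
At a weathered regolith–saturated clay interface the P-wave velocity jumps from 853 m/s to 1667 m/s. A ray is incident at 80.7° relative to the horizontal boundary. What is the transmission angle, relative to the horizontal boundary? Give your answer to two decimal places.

71.59°

Convert to the normal: θ₁ = 90° − 80.7° = 9.3°.
sin θ₁/V₁ = sin θ₂/V₂ ⇒ sin θ₂ = 1667·sin 9.3°/853 = 1667·0.1616/853 = 0.3158.
θ₂ = sin⁻¹(0.3158) = 18.41° (from vertical).
From the interface: 90° − 18.41° = 71.59°.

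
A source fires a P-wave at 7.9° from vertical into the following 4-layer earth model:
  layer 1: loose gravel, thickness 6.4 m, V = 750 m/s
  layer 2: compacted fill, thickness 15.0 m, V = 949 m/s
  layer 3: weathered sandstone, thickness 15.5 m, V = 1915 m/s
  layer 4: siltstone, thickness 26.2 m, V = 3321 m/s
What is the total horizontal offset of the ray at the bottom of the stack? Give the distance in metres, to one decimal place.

29.4 m

Apply Snell's law at each interface; in layer i the horizontal offset is hᵢ·tan θᵢ.
Layer 1: θ = 7.90°; offset = 6.4·tan 7.90° = 0.888 m.
Layer 2: sin θ = 949·sin 7.9°/750 = 0.1739, θ = 10.02°; offset = 15.0·tan 10.02° = 2.649 m.
Layer 3: sin θ = 1915·sin 7.9°/750 = 0.3509, θ = 20.54°; offset = 15.5·tan 20.54° = 5.809 m.
Layer 4: sin θ = 3321·sin 7.9°/750 = 0.6086, θ = 37.49°; offset = 26.2·tan 37.49° = 20.096 m.
Summing the layer offsets gives 29.442 m.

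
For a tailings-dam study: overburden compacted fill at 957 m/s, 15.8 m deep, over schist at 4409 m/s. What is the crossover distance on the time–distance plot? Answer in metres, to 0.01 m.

39.40 m

θ_c = arcsin(957/4409) = 12.54°, so cos θ_c = 0.9762 and tᵢ = 2h cos θ_c/V₁ = 0.0322 s.
At crossover x/V₁ = x/V₂ + tᵢ ⇒ x = tᵢ/(1/V₁ − 1/V₂) = 0.03223/(1.0449e-03 − 2.2681e-04) = 39.40 m.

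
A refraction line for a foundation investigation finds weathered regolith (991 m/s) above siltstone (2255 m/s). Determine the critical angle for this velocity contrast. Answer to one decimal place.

26.1°

At critical incidence the refracted ray runs along the interface (θ₂ = 90°), so sin θ_c = V₁/V₂.
θ_c = arcsin(991/2255) = arcsin 0.4395 = 26.07°.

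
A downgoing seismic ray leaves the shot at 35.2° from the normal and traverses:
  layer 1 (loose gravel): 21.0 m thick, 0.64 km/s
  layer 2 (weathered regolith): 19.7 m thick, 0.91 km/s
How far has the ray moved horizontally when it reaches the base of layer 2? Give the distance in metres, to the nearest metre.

43 m

p = sin θ₁/V₁ = sin 35.2°/0.64 = 9.0068e-01 s/km is conserved through the stack.
Layer 1: θ = 35.20°; offset = 21.0·tan 35.20° = 14.814 m.
Layer 2: sin θ = p·0.91 = 0.8196 → θ = 55.05°; offset = 19.7·tan 55.05° = 28.183 m.
Summing the layer offsets gives 42.997 m.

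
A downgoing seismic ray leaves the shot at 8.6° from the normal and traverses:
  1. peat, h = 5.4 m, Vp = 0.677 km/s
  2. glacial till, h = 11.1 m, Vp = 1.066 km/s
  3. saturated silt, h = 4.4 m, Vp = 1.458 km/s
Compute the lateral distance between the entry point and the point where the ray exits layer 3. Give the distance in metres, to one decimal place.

5.0 m

Apply Snell's law at each interface; in layer i the horizontal offset is hᵢ·tan θᵢ.
Layer 1: θ = 8.60°; offset = 5.4·tan 8.60° = 0.817 m.
Layer 2: sin θ = 1.066·sin 8.6°/0.677 = 0.2355, θ = 13.62°; offset = 11.1·tan 13.62° = 2.689 m.
Layer 3: sin θ = 1.458·sin 8.6°/0.677 = 0.3220, θ = 18.79°; offset = 4.4·tan 18.79° = 1.497 m.
Summing the layer offsets gives 5.003 m.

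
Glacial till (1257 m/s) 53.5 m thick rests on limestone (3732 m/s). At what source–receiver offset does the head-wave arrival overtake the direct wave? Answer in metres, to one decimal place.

x_cross = 2h·√((V₂+V₁)/(V₂−V₁)).
(V₂+V₁)/(V₂−V₁) = (3732+1257)/(3732−1257) = 2.0158; √ = 1.4198.
x_cross = 2·53.5·1.4198 = 151.92 m.

151.9 m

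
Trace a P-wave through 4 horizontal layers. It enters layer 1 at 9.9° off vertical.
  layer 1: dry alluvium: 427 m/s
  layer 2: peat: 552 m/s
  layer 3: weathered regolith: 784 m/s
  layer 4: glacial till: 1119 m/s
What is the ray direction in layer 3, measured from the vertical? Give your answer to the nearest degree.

Snell's law across each interface conserves sin θ / V, so sin θ_3 = V_3·sin θ₁/V₁.
sin θ_3 = 784 × sin 9.9° / 427 = 0.3157.
θ_3 = arcsin 0.3157 = 18.40°.

18°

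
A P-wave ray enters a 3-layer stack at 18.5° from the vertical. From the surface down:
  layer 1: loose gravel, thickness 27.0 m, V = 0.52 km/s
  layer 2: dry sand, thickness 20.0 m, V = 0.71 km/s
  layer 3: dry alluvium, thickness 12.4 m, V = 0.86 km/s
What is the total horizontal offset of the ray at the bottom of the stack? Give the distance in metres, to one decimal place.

26.3 m

Apply Snell's law at each interface; in layer i the horizontal offset is hᵢ·tan θᵢ.
Layer 1: θ = 18.50°; offset = 27.0·tan 18.50° = 9.034 m.
Layer 2: sin θ = 0.71·sin 18.5°/0.52 = 0.4332, θ = 25.67°; offset = 20.0·tan 25.67° = 9.614 m.
Layer 3: sin θ = 0.86·sin 18.5°/0.52 = 0.5248, θ = 31.65°; offset = 12.4·tan 31.65° = 7.644 m.
Total horizontal offset = 26.292 m.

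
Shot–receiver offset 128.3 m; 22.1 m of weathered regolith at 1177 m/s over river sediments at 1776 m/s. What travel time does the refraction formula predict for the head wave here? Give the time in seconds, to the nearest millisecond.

t = x/V₂ + 2h·√(V₂²−V₁²)/(V₁V₂).
√(V₂²−V₁²) = √(1776²−1177²) = 1330.0 m/s; delay term = 2·22.1·1330.0/(1177·1776) = 0.02812 s.
t = 128.3/1776 + 0.02812 = 0.10036 s.

0.100 s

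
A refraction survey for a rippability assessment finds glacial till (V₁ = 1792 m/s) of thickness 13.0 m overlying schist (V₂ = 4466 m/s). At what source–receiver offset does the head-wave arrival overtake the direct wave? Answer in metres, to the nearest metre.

40 m

x_cross = 2h·√((V₂+V₁)/(V₂−V₁)).
(V₂+V₁)/(V₂−V₁) = (4466+1792)/(4466−1792) = 2.3403; √ = 1.5298.
x_cross = 2·13.0·1.5298 = 39.78 m.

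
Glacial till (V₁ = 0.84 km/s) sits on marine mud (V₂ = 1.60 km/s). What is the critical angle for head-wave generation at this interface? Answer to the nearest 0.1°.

31.7°

At critical incidence the refracted ray runs along the interface (θ₂ = 90°), so sin θ_c = V₁/V₂.
θ_c = arcsin(0.84/1.60) = arcsin 0.5250 = 31.67°.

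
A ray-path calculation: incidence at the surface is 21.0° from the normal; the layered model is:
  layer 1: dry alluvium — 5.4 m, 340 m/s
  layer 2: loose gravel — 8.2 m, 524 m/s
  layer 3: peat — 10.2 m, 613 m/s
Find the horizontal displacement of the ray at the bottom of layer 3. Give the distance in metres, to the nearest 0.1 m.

16.1 m

p = sin θ₁/V₁ = sin 21.0°/340 = 1.0540e-03 s/m is conserved through the stack.
Layer 1: θ = 21.00°; offset = 5.4·tan 21.00° = 2.073 m.
Layer 2: sin θ = p·524 = 0.5523 → θ = 33.53°; offset = 8.2·tan 33.53° = 5.433 m.
Layer 3: sin θ = p·613 = 0.6461 → θ = 40.25°; offset = 10.2·tan 40.25° = 8.635 m.
Σ offsets = 16.140 m.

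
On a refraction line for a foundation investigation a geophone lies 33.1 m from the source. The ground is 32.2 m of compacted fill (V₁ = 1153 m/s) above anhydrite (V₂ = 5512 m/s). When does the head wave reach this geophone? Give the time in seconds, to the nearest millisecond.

0.061 s

θ_c = arcsin(V₁/V₂) = arcsin(1153/5512) = 12.07°, cos θ_c = 0.9779.
Intercept time tᵢ = 2h cos θ_c / V₁ = 2·32.2·0.9779/1153 = 0.05462 s.
t = x/V₂ + tᵢ = 33.1/5512 + 0.05462 = 0.06062 s.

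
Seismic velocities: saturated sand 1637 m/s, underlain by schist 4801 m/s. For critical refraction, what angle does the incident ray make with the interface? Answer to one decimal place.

At critical incidence the refracted ray runs along the interface (θ₂ = 90°), so sin θ_c = V₁/V₂.
θ_c = arcsin(1637/4801) = arcsin 0.3410 = 19.94°.
Measured from the interface: 90° − 19.94° = 70.06°.

70.1°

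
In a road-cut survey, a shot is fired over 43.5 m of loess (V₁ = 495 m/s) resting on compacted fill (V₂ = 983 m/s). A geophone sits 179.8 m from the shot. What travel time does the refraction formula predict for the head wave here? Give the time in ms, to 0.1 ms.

334.8 ms

t = x/V₂ + 2h·√(V₂²−V₁²)/(V₁V₂).
√(V₂²−V₁²) = √(983²−495²) = 849.3 m/s; delay term = 2·43.5·849.3/(495·983) = 0.15185 s.
t = 179.8/983 + 0.15185 = 0.33476 s.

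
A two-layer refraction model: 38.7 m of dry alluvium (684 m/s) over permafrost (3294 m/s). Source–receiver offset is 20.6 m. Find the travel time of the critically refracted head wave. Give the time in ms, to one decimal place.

θ_c = arcsin(V₁/V₂) = arcsin(684/3294) = 11.98°, cos θ_c = 0.9782.
Intercept time tᵢ = 2h cos θ_c / V₁ = 2·38.7·0.9782/684 = 0.11069 s.
t = x/V₂ + tᵢ = 20.6/3294 + 0.11069 = 0.11695 s.

116.9 ms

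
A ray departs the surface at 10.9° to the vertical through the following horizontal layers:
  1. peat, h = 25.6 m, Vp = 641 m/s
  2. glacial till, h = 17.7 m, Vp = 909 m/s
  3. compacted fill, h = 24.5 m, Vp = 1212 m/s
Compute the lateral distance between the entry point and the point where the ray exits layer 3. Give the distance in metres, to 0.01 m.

Apply Snell's law at each interface; in layer i the horizontal offset is hᵢ·tan θᵢ.
Layer 1: θ = 10.90°; offset = 25.6·tan 10.90° = 4.9298 m.
Layer 2: sin θ = 909·sin 10.9°/641 = 0.2682, θ = 15.55°; offset = 17.7·tan 15.55° = 4.9268 m.
Layer 3: sin θ = 1212·sin 10.9°/641 = 0.3575, θ = 20.95°; offset = 24.5·tan 20.95° = 9.3798 m.
Total horizontal offset = 19.2364 m.

19.24 m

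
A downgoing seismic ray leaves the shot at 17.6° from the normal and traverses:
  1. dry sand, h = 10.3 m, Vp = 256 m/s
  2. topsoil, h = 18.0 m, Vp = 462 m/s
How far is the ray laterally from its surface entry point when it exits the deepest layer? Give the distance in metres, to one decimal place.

15.0 m

Ray parameter p = sin 17.6° / 256 m/s = 1.1811e-03 s/m.
Layer 1: θ = 17.60°; offset = 10.3·tan 17.60° = 3.267 m.
Layer 2: sin θ = p·462 = 0.5457 → θ = 33.07°; offset = 18.0·tan 33.07° = 11.721 m.
Summing the layer offsets gives 14.989 m.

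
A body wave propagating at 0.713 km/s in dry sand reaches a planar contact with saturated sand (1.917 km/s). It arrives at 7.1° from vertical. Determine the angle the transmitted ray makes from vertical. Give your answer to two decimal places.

19.41°

sin θ₁/V₁ = sin θ₂/V₂ ⇒ sin θ₂ = 1.917·sin 7.1°/0.713 = 1.917·0.1236/0.713 = 0.3323.
θ₂ = arcsin 0.3323 = 19.41° from the normal.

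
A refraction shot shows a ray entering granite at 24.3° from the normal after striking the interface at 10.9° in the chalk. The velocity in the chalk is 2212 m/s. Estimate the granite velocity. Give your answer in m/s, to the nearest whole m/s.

Snell's law: sin 10.9°/V₁ = sin 24.3°/V₂.
V₂ = V₁·sin 24.3°/sin 10.9° = 2212 × 2.1762 = 4813.81 m/s.

4814 m/s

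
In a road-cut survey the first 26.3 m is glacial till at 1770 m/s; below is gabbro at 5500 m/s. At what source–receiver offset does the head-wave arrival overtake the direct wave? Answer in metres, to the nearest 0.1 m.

73.4 m

θ_c = arcsin(1770/5500) = 18.77°, so cos θ_c = 0.9468 and tᵢ = 2h cos θ_c/V₁ = 0.0281 s.
At crossover x/V₁ = x/V₂ + tᵢ ⇒ x = tᵢ/(1/V₁ − 1/V₂) = 0.02814/(5.6497e-04 − 1.8182e-04) = 73.43 m.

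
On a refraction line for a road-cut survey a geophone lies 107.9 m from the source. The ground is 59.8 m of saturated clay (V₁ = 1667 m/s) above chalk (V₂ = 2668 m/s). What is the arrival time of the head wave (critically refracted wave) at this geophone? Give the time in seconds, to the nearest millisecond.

θ_c = arcsin(V₁/V₂) = arcsin(1667/2668) = 38.67°, cos θ_c = 0.7808.
Intercept time tᵢ = 2h cos θ_c / V₁ = 2·59.8·0.7808/1667 = 0.05602 s.
t = x/V₂ + tᵢ = 107.9/2668 + 0.05602 = 0.09646 s.

0.096 s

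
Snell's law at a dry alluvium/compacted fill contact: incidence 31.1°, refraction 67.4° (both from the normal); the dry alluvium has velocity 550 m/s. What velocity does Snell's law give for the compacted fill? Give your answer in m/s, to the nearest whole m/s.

983 m/s

sin 31.1° = 0.5165; sin 67.4° = 0.9232.
V₂ = V₁·(sin θ₂/sin θ₁) = 550·(0.9232/0.5165) = 983.03 m/s.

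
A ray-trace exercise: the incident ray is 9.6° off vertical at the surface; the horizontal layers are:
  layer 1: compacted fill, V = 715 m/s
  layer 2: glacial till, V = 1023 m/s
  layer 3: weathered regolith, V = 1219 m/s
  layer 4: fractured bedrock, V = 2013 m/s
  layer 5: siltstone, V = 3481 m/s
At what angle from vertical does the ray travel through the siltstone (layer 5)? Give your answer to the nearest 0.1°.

54.3°

Snell's law across each interface conserves sin θ / V, so sin θ_5 = V_5·sin θ₁/V₁.
sin θ_5 = 3481 × sin 9.6° / 715 = 0.8119.
θ_5 = arcsin 0.8119 = 54.28°.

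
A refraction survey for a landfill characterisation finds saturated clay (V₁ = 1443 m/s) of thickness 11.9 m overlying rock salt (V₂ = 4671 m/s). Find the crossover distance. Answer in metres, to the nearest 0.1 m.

32.8 m

x_cross = 2h·√((V₂+V₁)/(V₂−V₁)).
(V₂+V₁)/(V₂−V₁) = (4671+1443)/(4671−1443) = 1.8941; √ = 1.3762.
x_cross = 2·11.9·1.3762 = 32.75 m.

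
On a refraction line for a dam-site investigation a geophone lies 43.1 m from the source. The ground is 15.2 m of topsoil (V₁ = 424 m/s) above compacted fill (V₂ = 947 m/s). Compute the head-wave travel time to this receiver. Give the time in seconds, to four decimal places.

θ_c = arcsin(V₁/V₂) = arcsin(424/947) = 26.60°, cos θ_c = 0.8942.
Intercept time tᵢ = 2h cos θ_c / V₁ = 2·15.2·0.8942/424 = 0.06411 s.
t = x/V₂ + tᵢ = 43.1/947 + 0.06411 = 0.10962 s.

0.1096 s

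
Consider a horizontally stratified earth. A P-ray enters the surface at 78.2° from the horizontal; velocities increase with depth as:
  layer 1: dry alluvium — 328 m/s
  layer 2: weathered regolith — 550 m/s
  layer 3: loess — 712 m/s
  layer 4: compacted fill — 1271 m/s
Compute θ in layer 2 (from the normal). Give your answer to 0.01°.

From the normal: θ₁ = 90° − 78.2° = 11.8°.
Ray parameter p = sin 11.8° / 328 = 6.2346e-04 s/m.
sin θ_2 = p·V_2 = 6.2346e-04 × 550 = 0.3429.
θ_2 = 20.05° from the vertical.

20.05°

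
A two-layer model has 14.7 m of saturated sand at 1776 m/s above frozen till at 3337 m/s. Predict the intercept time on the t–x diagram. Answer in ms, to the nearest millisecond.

14 ms

θ_c = arcsin(V₁/V₂) = arcsin(1776/3337) = 32.16°; cos θ_c = 0.8466.
tᵢ = 2h·cos θ_c / V₁ = 2·14.7·0.8466 / 1776 = 0.01401 s.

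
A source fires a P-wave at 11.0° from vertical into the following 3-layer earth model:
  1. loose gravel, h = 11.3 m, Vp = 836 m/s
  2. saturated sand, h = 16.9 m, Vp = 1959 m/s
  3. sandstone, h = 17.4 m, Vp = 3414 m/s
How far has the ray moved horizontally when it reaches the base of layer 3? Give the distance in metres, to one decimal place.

Ray parameter p = sin 11.0° / 836 m/s = 2.2824e-04 s/m.
Layer 1: θ = 11.00°; offset = 11.3·tan 11.00° = 2.196 m.
Layer 2: sin θ = p·1959 = 0.4471 → θ = 26.56°; offset = 16.9·tan 26.56° = 8.448 m.
Layer 3: sin θ = p·3414 = 0.7792 → θ = 51.19°; offset = 17.4·tan 51.19° = 21.632 m.
Σ offsets = 32.277 m.

32.3 m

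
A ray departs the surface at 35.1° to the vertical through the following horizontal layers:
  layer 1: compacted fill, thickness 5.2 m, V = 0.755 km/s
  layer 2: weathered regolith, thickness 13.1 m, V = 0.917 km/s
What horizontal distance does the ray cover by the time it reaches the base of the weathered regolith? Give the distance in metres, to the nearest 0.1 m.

16.4 m

p = sin θ₁/V₁ = sin 35.1°/0.755 = 7.6160e-01 s/km is conserved through the stack.
Layer 1: θ = 35.10°; offset = 5.2·tan 35.10° = 3.655 m.
Layer 2: sin θ = p·0.917 = 0.6984 → θ = 44.30°; offset = 13.1·tan 44.30° = 12.783 m.
Σ offsets = 16.437 m.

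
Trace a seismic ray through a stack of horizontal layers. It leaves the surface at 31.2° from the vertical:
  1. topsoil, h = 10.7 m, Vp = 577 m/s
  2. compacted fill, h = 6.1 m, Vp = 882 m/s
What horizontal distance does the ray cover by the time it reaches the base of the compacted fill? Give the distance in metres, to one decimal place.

Ray parameter p = sin 31.2° / 577 m/s = 8.9779e-04 s/m.
Layer 1: θ = 31.20°; offset = 10.7·tan 31.20° = 6.480 m.
Layer 2: sin θ = p·882 = 0.7919 → θ = 52.36°; offset = 6.1·tan 52.36° = 7.909 m.
Σ offsets = 14.389 m.

14.4 m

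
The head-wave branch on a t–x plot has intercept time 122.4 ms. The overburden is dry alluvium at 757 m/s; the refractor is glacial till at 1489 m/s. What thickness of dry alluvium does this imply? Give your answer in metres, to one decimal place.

h = tᵢ·V₁·V₂ / (2·√(V₂²−V₁²)).
√(V₂²−V₁²) = √(1489² − 757²) = 1282.2 m/s.
h = 0.1224 s × 757 × 1489 / (2 × 1282.2) = 53.80 m.

53.8 m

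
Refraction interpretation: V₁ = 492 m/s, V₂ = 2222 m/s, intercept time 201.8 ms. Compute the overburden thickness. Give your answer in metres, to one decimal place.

50.9 m

θ_c = arcsin(492/2222) = 12.79°; cos θ_c = 0.9752.
tᵢ = 2h cos θ_c/V₁ ⇒ h = tᵢ·V₁/(2 cos θ_c) = 0.2018·492/(2·0.9752) = 50.91 m.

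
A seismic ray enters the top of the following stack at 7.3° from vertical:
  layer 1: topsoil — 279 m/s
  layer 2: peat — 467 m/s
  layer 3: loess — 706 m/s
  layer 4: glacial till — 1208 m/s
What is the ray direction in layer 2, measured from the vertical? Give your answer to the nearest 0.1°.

Snell's law across each interface conserves sin θ / V, so sin θ_2 = V_2·sin θ₁/V₁.
sin θ_2 = 467 × sin 7.3° / 279 = 0.2127.
θ_2 = 12.28° from the vertical.

12.3°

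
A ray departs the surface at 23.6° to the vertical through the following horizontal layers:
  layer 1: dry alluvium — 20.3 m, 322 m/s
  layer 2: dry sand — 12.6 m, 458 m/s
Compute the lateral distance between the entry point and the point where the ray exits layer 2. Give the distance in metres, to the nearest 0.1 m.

Ray parameter p = sin 23.6° / 322 m/s = 1.2433e-03 s/m.
Layer 1: θ = 23.60°; offset = 20.3·tan 23.60° = 8.869 m.
Layer 2: sin θ = p·458 = 0.5694 → θ = 34.71°; offset = 12.6·tan 34.71° = 8.728 m.
Σ offsets = 17.597 m.

17.6 m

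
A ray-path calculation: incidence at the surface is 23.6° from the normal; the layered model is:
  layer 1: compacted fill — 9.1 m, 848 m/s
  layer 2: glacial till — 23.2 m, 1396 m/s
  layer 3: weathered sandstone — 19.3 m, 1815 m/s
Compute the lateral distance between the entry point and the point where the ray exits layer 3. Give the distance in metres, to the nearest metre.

56 m

p = sin θ₁/V₁ = sin 23.6°/848 = 4.7211e-04 s/m is conserved through the stack.
Layer 1: θ = 23.60°; offset = 9.1·tan 23.60° = 3.976 m.
Layer 2: sin θ = p·1396 = 0.6591 → θ = 41.23°; offset = 23.2·tan 41.23° = 20.331 m.
Layer 3: sin θ = p·1815 = 0.8569 → θ = 58.97°; offset = 19.3·tan 58.97° = 32.080 m.
Σ offsets = 56.386 m.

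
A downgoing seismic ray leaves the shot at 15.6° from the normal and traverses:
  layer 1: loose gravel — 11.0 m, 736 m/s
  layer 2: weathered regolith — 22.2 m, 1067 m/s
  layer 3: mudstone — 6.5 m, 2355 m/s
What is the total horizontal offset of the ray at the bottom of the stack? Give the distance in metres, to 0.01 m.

Apply Snell's law at each interface; in layer i the horizontal offset is hᵢ·tan θᵢ.
Layer 1: θ = 15.60°; offset = 11.0·tan 15.60° = 3.0713 m.
Layer 2: sin θ = 1067·sin 15.6°/736 = 0.3899, θ = 22.95°; offset = 22.2·tan 22.95° = 9.3986 m.
Layer 3: sin θ = 2355·sin 15.6°/736 = 0.8605, θ = 59.37°; offset = 6.5·tan 59.37° = 10.9775 m.
Summing the layer offsets gives 23.4474 m.

23.45 m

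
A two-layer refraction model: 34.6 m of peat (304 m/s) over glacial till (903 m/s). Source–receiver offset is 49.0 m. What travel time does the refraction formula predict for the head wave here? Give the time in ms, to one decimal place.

268.6 ms

θ_c = arcsin(V₁/V₂) = arcsin(304/903) = 19.67°, cos θ_c = 0.9416.
Intercept time tᵢ = 2h cos θ_c / V₁ = 2·34.6·0.9416/304 = 0.21434 s.
t = x/V₂ + tᵢ = 49.0/903 + 0.21434 = 0.26861 s.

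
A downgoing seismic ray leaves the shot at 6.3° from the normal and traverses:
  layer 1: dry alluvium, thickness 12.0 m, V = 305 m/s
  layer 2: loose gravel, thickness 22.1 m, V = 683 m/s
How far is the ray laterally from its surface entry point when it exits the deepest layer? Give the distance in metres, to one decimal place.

6.9 m

p = sin θ₁/V₁ = sin 6.3°/305 = 3.5978e-04 s/m is conserved through the stack.
Layer 1: θ = 6.30°; offset = 12.0·tan 6.30° = 1.325 m.
Layer 2: sin θ = p·683 = 0.2457 → θ = 14.23°; offset = 22.1·tan 14.23° = 5.602 m.
Σ offsets = 6.927 m.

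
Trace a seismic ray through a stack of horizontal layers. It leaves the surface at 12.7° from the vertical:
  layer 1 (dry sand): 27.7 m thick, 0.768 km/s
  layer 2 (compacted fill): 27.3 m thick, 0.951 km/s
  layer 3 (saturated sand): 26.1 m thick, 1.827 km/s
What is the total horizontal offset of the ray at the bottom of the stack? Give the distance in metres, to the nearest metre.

p = sin θ₁/V₁ = sin 12.7°/0.768 = 2.8626e-01 s/km is conserved through the stack.
Layer 1: θ = 12.70°; offset = 27.7·tan 12.70° = 6.242 m.
Layer 2: sin θ = p·0.951 = 0.2722 → θ = 15.80°; offset = 27.3·tan 15.80° = 7.724 m.
Layer 3: sin θ = p·1.827 = 0.5230 → θ = 31.53°; offset = 26.1·tan 31.53° = 16.015 m.
Summing the layer offsets gives 29.981 m.

30 m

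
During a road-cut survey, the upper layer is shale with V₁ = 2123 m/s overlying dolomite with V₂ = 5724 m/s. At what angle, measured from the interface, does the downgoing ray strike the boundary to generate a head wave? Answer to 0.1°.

68.2°

Critical incidence: sin θ_c = V₁/V₂ = 2123/5724 = 0.3709.
θ_c = arcsin 0.3709 = 21.77°.
Measured from the interface: 90° − 21.77° = 68.23°.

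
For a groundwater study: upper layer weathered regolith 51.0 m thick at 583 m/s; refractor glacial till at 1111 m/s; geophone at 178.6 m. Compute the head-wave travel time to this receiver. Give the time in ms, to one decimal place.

t = x/V₂ + 2h·√(V₂²−V₁²)/(V₁V₂).
√(V₂²−V₁²) = √(1111²−583²) = 945.7 m/s; delay term = 2·51.0·945.7/(583·1111) = 0.14893 s.
t = 178.6/1111 + 0.14893 = 0.30969 s.

309.7 ms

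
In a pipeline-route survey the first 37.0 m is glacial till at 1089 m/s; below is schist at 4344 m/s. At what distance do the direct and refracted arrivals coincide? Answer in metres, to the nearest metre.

96 m

θ_c = arcsin(1089/4344) = 14.52°, so cos θ_c = 0.9681 and tᵢ = 2h cos θ_c/V₁ = 0.0658 s.
At crossover x/V₁ = x/V₂ + tᵢ ⇒ x = tᵢ/(1/V₁ − 1/V₂) = 0.06578/(9.1827e-04 − 2.3020e-04) = 95.60 m.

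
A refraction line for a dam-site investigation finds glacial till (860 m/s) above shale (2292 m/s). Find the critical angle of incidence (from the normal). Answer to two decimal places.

At critical incidence the refracted ray runs along the interface (θ₂ = 90°), so sin θ_c = V₁/V₂.
θ_c = arcsin(860/2292) = arcsin 0.3752 = 22.04°.

22.04°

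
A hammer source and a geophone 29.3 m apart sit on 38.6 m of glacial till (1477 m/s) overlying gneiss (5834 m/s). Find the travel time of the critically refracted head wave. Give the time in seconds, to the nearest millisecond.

θ_c = arcsin(V₁/V₂) = arcsin(1477/5834) = 14.67°, cos θ_c = 0.9674.
Intercept time tᵢ = 2h cos θ_c / V₁ = 2·38.6·0.9674/1477 = 0.05057 s.
t = x/V₂ + tᵢ = 29.3/5834 + 0.05057 = 0.05559 s.

0.056 s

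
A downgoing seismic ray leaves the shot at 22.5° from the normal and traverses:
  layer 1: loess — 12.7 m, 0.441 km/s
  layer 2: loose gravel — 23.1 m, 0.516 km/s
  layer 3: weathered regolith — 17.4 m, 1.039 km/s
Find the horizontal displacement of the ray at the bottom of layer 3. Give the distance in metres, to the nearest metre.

p = sin θ₁/V₁ = sin 22.5°/0.441 = 8.6776e-01 s/km is conserved through the stack.
Layer 1: θ = 22.50°; offset = 12.7·tan 22.50° = 5.261 m.
Layer 2: sin θ = p·0.516 = 0.4478 → θ = 26.60°; offset = 23.1·tan 26.60° = 11.568 m.
Layer 3: sin θ = p·1.039 = 0.9016 → θ = 64.37°; offset = 17.4·tan 64.37° = 36.268 m.
Summing the layer offsets gives 53.096 m.

53 m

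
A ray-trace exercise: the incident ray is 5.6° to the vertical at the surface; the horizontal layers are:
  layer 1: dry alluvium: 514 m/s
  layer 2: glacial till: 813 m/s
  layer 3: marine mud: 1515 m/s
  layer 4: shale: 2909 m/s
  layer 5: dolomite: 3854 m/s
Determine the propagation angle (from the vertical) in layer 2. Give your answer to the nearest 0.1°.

Snell's law across each interface conserves sin θ / V, so sin θ_2 = V_2·sin θ₁/V₁.
sin θ_2 = 813 × sin 5.6° / 514 = 0.1543.
θ_2 = arcsin 0.1543 = 8.88°.

8.9°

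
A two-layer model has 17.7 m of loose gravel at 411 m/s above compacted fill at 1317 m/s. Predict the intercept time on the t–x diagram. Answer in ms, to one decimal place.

81.8 ms

θ_c = arcsin(V₁/V₂) = arcsin(411/1317) = 18.18°; cos θ_c = 0.9501.
tᵢ = 2h·cos θ_c / V₁ = 2·17.7·0.9501 / 411 = 0.08183 s.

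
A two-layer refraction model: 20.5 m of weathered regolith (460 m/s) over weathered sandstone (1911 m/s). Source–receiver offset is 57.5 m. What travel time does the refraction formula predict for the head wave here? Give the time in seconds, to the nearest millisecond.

0.117 s

t = x/V₂ + 2h·√(V₂²−V₁²)/(V₁V₂).
√(V₂²−V₁²) = √(1911²−460²) = 1854.8 m/s; delay term = 2·20.5·1854.8/(460·1911) = 0.08651 s.
t = 57.5/1911 + 0.08651 = 0.11660 s.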